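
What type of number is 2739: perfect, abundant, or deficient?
deficient

Proper divisors of 2739: sum = 1 + 3 + 11 + 33 + 83 + 249 + 913 = 1293
Since 1293 < 2739, 2739 is deficient.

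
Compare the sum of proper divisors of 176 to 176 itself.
abundant

Proper divisors of 176: sum = 1 + 2 + 4 + 8 + 11 + 16 + 22 + 44 + 88 = 196
Since 196 > 176, 176 is abundant.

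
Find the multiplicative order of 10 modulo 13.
6

13 is prime, so ord(10) divides φ(13) = 12.
Divisors of 12: 1, 2, 3, 4, 6, 12.
Repeated squaring: 10^1 ≡ 10, 10^2 ≡ 9, 10^4 ≡ 3, 10^8 ≡ 9 (mod 13).
Test 10^d mod 13 for each divisor d in increasing order:
10^1 ≡ 10
10^2 ≡ 9
10^3 = 10^2·10^1 ≡ 12
10^4 ≡ 3
10^6 = 10^4·10^2 ≡ 1  ← first divisor giving 1
The order is 6.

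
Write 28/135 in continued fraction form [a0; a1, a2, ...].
[0; 4, 1, 4, 1, 1, 2]

Euclidean algorithm steps:
28 = 0 × 135 + 28
135 = 4 × 28 + 23
28 = 1 × 23 + 5
23 = 4 × 5 + 3
5 = 1 × 3 + 2
3 = 1 × 2 + 1
2 = 2 × 1 + 0
Continued fraction: [0; 4, 1, 4, 1, 1, 2]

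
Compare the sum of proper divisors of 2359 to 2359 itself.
deficient

Proper divisors of 2359: sum = 1 + 7 + 337 = 345
Since 345 < 2359, 2359 is deficient.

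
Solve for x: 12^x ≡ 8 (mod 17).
2

Baby-step giant-step with step n = ⌈√17⌉ = 5.
Baby steps 12^j mod 17 (j:value) for j=0..4: 0:1, 1:12, 2:8, 3:11, 4:13.
h = 8 is already in the table at j=2, so x = 2.
Check: 12^2 ≡ 8 (mod 17).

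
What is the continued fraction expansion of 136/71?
[1; 1, 10, 1, 5]

Euclidean algorithm steps:
136 = 1 × 71 + 65
71 = 1 × 65 + 6
65 = 10 × 6 + 5
6 = 1 × 5 + 1
5 = 5 × 1 + 0
Continued fraction: [1; 1, 10, 1, 5]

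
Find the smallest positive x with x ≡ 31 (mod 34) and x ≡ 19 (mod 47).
677

Using Chinese Remainder Theorem:
M = 34 × 47 = 1598
M1 = 47, M2 = 34
y1 = 47^(-1) mod 34 = 21
y2 = 34^(-1) mod 47 = 18
x = (31×47×21 + 19×34×18) mod 1598 = 677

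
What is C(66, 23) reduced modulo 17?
4

Using Lucas' theorem:
Write n=66 and k=23 in base 17:
n in base 17: [3, 15]
k in base 17: [1, 6]
C(66,23) mod 17 = ∏ C(n_i, k_i) mod 17
Digit binomials (mod 17): C(3,1) = 3; C(15,6) = 5005 ≡ 7
Product: 3 × 7 = 21 ≡ 4 (mod 17)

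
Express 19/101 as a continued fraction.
[0; 5, 3, 6]

Euclidean algorithm steps:
19 = 0 × 101 + 19
101 = 5 × 19 + 6
19 = 3 × 6 + 1
6 = 6 × 1 + 0
Continued fraction: [0; 5, 3, 6]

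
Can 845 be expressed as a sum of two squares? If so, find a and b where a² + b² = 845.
2² + 29² (a=2, b=29)

Factorization: 845 = 5 × 13^2
By Fermat: n is sum of two squares iff every prime p ≡ 3 (mod 4) appears to even power.
All primes ≡ 3 (mod 4) appear to even power.
Search a = 0, 1, 2, … for 845 - a² a perfect square: first hit at a = 2: 845 - 4 = 841 = 29².
845 = 2² + 29² = 4 + 841 ✓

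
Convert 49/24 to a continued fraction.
[2; 24]

Euclidean algorithm steps:
49 = 2 × 24 + 1
24 = 24 × 1 + 0
Continued fraction: [2; 24]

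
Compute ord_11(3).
5

11 is prime, so ord(3) divides φ(11) = 10.
Divisors of 10: 1, 2, 5, 10.
Repeated squaring: 3^1 ≡ 3, 3^2 ≡ 9, 3^4 ≡ 4, 3^8 ≡ 5 (mod 11).
Test 3^d mod 11 for each divisor d in increasing order:
3^1 ≡ 3
3^2 ≡ 9
3^5 = 3^4·3^1 ≡ 1  ← first divisor giving 1
The order is 5.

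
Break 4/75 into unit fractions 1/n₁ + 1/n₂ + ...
1/19 + 1/1425

Greedy algorithm:
4/75: ceiling(75/4) = 19, use 1/19
1/1425: ceiling(1425/1) = 1425, use 1/1425
Result: 4/75 = 1/19 + 1/1425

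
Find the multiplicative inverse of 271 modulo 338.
227

gcd(271, 338) = 1, so the inverse exists.
Extended Euclidean algorithm on (338, 271):
338 = 1 × 271 + 67  ⟹  67 = (1)·338 + (-1)·271
271 = 4 × 67 + 3  ⟹  3 = (-4)·338 + (5)·271
67 = 22 × 3 + 1  ⟹  1 = (89)·338 + (-111)·271
So (-111)·271 ≡ 1 (mod 338), i.e. 271^(-1) ≡ -111 ≡ 227 (mod 338).
Check: 271 × 227 = 61517 ≡ 1 (mod 338)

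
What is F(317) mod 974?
857

Matrix identity: Q^n = [[F_(n+1), F_n], [F_n, F_(n-1)]] with Q = [[1,1],[1,0]].
n = 317 = 100111101₂. Square-and-multiply, entries mod 974:
Q^1 = [[1,1],[1,0]]
Q^2 = (Q^1)² = [[2,1],[1,1]]
Q^4 = (Q^2)² = [[5,3],[3,2]]
Q^9 = (Q^4)²·Q = [[55,34],[34,21]]
Q^19 = (Q^9)²·Q = [[921,285],[285,636]]
Q^39 = (Q^19)²·Q = [[845,270],[270,575]]
Q^79 = (Q^39)²·Q = [[551,907],[907,618]]
Q^158 = (Q^79)² = [[306,571],[571,709]]
Q^317 = (Q^158)²·Q = [[892,857],[857,35]]
F_317 mod 974 = Q^317[0][1] = 857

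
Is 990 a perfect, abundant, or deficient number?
abundant

Proper divisors of 990: sum = 1 + 2 + 3 + 5 + 6 + 9 + 10 + 11 + ... + 165 + 198 + 330 + 495 (23 divisors) = 1818
Since 1818 > 990, 990 is abundant.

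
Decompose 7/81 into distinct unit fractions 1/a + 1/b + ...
1/12 + 1/324

Greedy algorithm:
7/81: ceiling(81/7) = 12, use 1/12
1/324: ceiling(324/1) = 324, use 1/324
Result: 7/81 = 1/12 + 1/324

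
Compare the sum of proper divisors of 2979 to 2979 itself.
deficient

Proper divisors of 2979: sum = 1 + 3 + 9 + 331 + 993 = 1337
Since 1337 < 2979, 2979 is deficient.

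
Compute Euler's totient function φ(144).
48

144 = 2^4 × 3^2
φ(n) = n × ∏(1 - 1/p) for each prime p dividing n
φ(144) = 144 × (1 - 1/2) × (1 - 1/3) = 48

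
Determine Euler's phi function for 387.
252

387 = 3^2 × 43
φ(n) = n × ∏(1 - 1/p) for each prime p dividing n
φ(387) = 387 × (1 - 1/3) × (1 - 1/43) = 252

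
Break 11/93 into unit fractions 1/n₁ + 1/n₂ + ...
1/9 + 1/140 + 1/39060

Greedy algorithm:
11/93: ceiling(93/11) = 9, use 1/9
2/279: ceiling(279/2) = 140, use 1/140
1/39060: ceiling(39060/1) = 39060, use 1/39060
Result: 11/93 = 1/9 + 1/140 + 1/39060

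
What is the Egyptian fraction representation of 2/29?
1/15 + 1/435

Greedy algorithm:
2/29: ceiling(29/2) = 15, use 1/15
1/435: ceiling(435/1) = 435, use 1/435
Result: 2/29 = 1/15 + 1/435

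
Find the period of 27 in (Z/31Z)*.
10

31 is prime, so ord(27) divides φ(31) = 30.
Divisors of 30: 1, 2, 3, 5, 6, 10, 15, 30.
Repeated squaring: 27^1 ≡ 27, 27^2 ≡ 16, 27^4 ≡ 8, 27^8 ≡ 2, 27^16 ≡ 4 (mod 31).
Test 27^d mod 31 for each divisor d in increasing order:
27^1 ≡ 27
27^2 ≡ 16
27^3 = 27^2·27^1 ≡ 29
27^5 = 27^4·27^1 ≡ 30
27^6 = 27^4·27^2 ≡ 4
27^10 = 27^8·27^2 ≡ 1  ← first divisor giving 1
The order is 10.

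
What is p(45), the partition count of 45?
89134

p(n) counts ways to write n as a sum of positive integers (order ignored).
Euler's pentagonal recurrence: p(k) = p(k-1) + p(k-2) - p(k-5) - p(k-7) + p(k-12) + p(k-15) - ... (offsets j(3j∓1)/2, signs ++--, p(0)=1, p(<0)=0).
DP table for k = 0..44: p(0)=1, p(1)=1, p(2)=2, p(3)=3, p(4)=5, p(5)=7, p(6)=11, p(7)=15, p(8)=22, p(9)=30, p(10)=42, p(11)=56, p(12)=77, p(13)=101, p(14)=135, p(15)=176, p(16)=231, p(17)=297, p(18)=385, p(19)=490, p(20)=627, p(21)=792, p(22)=1002, p(23)=1255, p(24)=1575, p(25)=1958, p(26)=2436, p(27)=3010, p(28)=3718, p(29)=4565, p(30)=5604, p(31)=6842, p(32)=8349, p(33)=10143, p(34)=12310, p(35)=14883, p(36)=17977, p(37)=21637, p(38)=26015, p(39)=31185, p(40)=37338, p(41)=44583, p(42)=53174, p(43)=63261, p(44)=75175.
Final step: p(45) = p(44) + p(43) - p(40) - p(38) + p(33) + p(30) - p(23) - p(19) + p(10) + p(5)
= 75175 + 63261 - 37338 - 26015 + 10143 + 5604 - 1255 - 490 + 42 + 7
= 89134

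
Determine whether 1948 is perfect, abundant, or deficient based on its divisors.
deficient

Proper divisors of 1948: sum = 1 + 2 + 4 + 487 + 974 = 1468
Since 1468 < 1948, 1948 is deficient.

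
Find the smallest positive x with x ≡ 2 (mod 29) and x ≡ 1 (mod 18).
379

Using Chinese Remainder Theorem:
M = 29 × 18 = 522
M1 = 18, M2 = 29
y1 = 18^(-1) mod 29 = 21
y2 = 29^(-1) mod 18 = 5
x = (2×18×21 + 1×29×5) mod 522 = 379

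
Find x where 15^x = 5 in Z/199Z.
48

Baby-step giant-step with step n = ⌈√199⌉ = 15.
Baby steps 15^j mod 199 (j:value) for j=0..14: 0:1, 1:15, 2:26, 3:191, 4:79, 5:190, 6:64, 7:164, 8:72, 9:85, 10:81, 11:21, 12:116, 13:148, 14:31.
Giant-step multiplier: 15^(-15) ≡ 15^(198-15) = 15^183 ≡ 101 (mod 199).
Giant steps γ_i = 5·101^i mod 199: γ_0=5, γ_1=107, γ_2=61, γ_3=191 (in table at j=3).
x = i·n + j = 3·15 + 3 = 48.
Check: 15^48 ≡ 5 (mod 199).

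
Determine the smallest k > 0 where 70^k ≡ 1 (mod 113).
112

113 is prime, so ord(70) divides φ(113) = 112.
Divisors of 112: 1, 2, 4, 7, 8, 14, 16, 28, 56, 112.
Repeated squaring: 70^1 ≡ 70, 70^2 ≡ 41, 70^4 ≡ 99, 70^8 ≡ 83, 70^16 ≡ 109, 70^32 ≡ 16, 70^64 ≡ 30 (mod 113).
Test 70^d mod 113 for each divisor d in increasing order:
70^1 ≡ 70
70^2 ≡ 41
70^4 ≡ 99
70^7 = 70^4·70^2·70^1 ≡ 48
70^8 ≡ 83
70^14 = 70^8·70^4·70^2 ≡ 44
70^16 ≡ 109
70^28 = 70^16·70^8·70^4 ≡ 15
70^56 = 70^32·70^16·70^8 ≡ 112
70^112 = 70^64·70^32·70^16 ≡ 1  ← first divisor giving 1
The order is 112.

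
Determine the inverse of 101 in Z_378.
131

gcd(101, 378) = 1, so the inverse exists.
Extended Euclidean algorithm on (378, 101):
378 = 3 × 101 + 75  ⟹  75 = (1)·378 + (-3)·101
101 = 1 × 75 + 26  ⟹  26 = (-1)·378 + (4)·101
75 = 2 × 26 + 23  ⟹  23 = (3)·378 + (-11)·101
26 = 1 × 23 + 3  ⟹  3 = (-4)·378 + (15)·101
23 = 7 × 3 + 2  ⟹  2 = (31)·378 + (-116)·101
3 = 1 × 2 + 1  ⟹  1 = (-35)·378 + (131)·101
So (131)·101 ≡ 1 (mod 378), i.e. 101^(-1) ≡ 131 (mod 378).
Check: 101 × 131 = 13231 ≡ 1 (mod 378)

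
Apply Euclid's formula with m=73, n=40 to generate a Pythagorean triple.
(3729, 5840, 6929)

Euclid's formula: a = m² - n², b = 2mn, c = m² + n²
m = 73, n = 40
a = 73² - 40² = 5329 - 1600 = 3729
b = 2 × 73 × 40 = 5840
c = 73² + 40² = 5329 + 1600 = 6929
Verification: 3729² + 5840² = 13905441 + 34105600 = 48011041 = 6929² ✓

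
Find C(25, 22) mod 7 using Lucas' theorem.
4

Using Lucas' theorem:
Write n=25 and k=22 in base 7:
n in base 7: [3, 4]
k in base 7: [3, 1]
C(25,22) mod 7 = ∏ C(n_i, k_i) mod 7
Digit binomials (mod 7): C(3,3) = 1; C(4,1) = 4
Product: 1 × 4 = 4 ≡ 4 (mod 7)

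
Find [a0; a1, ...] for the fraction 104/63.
[1; 1, 1, 1, 6, 3]

Euclidean algorithm steps:
104 = 1 × 63 + 41
63 = 1 × 41 + 22
41 = 1 × 22 + 19
22 = 1 × 19 + 3
19 = 6 × 3 + 1
3 = 3 × 1 + 0
Continued fraction: [1; 1, 1, 1, 6, 3]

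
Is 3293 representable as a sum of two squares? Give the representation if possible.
22² + 53² (a=22, b=53)

Factorization: 3293 = 37 × 89
By Fermat: n is sum of two squares iff every prime p ≡ 3 (mod 4) appears to even power.
All primes ≡ 3 (mod 4) appear to even power.
Search a = 0, 1, 2, … for 3293 - a² a perfect square: first hit at a = 22: 3293 - 484 = 2809 = 53².
3293 = 22² + 53² = 484 + 2809 ✓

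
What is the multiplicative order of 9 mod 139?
69

139 is prime, so ord(9) divides φ(139) = 138.
Divisors of 138: 1, 2, 3, 6, 23, 46, 69, 138.
Repeated squaring: 9^1 ≡ 9, 9^2 ≡ 81, 9^4 ≡ 28, 9^8 ≡ 89, 9^16 ≡ 137, 9^32 ≡ 4, 9^64 ≡ 16, 9^128 ≡ 117 (mod 139).
Test 9^d mod 139 for each divisor d in increasing order:
9^1 ≡ 9
9^2 ≡ 81
9^3 = 9^2·9^1 ≡ 34
9^6 = 9^4·9^2 ≡ 44
9^23 = 9^16·9^4·9^2·9^1 ≡ 42
9^46 = 9^32·9^8·9^4·9^2 ≡ 96
9^69 = 9^64·9^4·9^1 ≡ 1  ← first divisor giving 1
The order is 69.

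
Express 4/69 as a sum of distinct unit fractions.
1/18 + 1/414

Greedy algorithm:
4/69: ceiling(69/4) = 18, use 1/18
1/414: ceiling(414/1) = 414, use 1/414
Result: 4/69 = 1/18 + 1/414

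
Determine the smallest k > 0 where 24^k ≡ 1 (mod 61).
20

61 is prime, so ord(24) divides φ(61) = 60.
Divisors of 60: 1, 2, 3, 4, 5, 6, 10, 12, 15, 20, 30, 60.
Repeated squaring: 24^1 ≡ 24, 24^2 ≡ 27, 24^4 ≡ 58, 24^8 ≡ 9, 24^16 ≡ 20, 24^32 ≡ 34 (mod 61).
Test 24^d mod 61 for each divisor d in increasing order:
24^1 ≡ 24
24^2 ≡ 27
24^3 = 24^2·24^1 ≡ 38
24^4 ≡ 58
24^5 = 24^4·24^1 ≡ 50
24^6 = 24^4·24^2 ≡ 41
24^10 = 24^8·24^2 ≡ 60
24^12 = 24^8·24^4 ≡ 34
24^15 = 24^8·24^4·24^2·24^1 ≡ 11
24^20 = 24^16·24^4 ≡ 1  ← first divisor giving 1
The order is 20.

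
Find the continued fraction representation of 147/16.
[9; 5, 3]

Euclidean algorithm steps:
147 = 9 × 16 + 3
16 = 5 × 3 + 1
3 = 3 × 1 + 0
Continued fraction: [9; 5, 3]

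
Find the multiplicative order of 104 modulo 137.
136

137 is prime, so ord(104) divides φ(137) = 136.
Divisors of 136: 1, 2, 4, 8, 17, 34, 68, 136.
Repeated squaring: 104^1 ≡ 104, 104^2 ≡ 130, 104^4 ≡ 49, 104^8 ≡ 72, 104^16 ≡ 115, 104^32 ≡ 73, 104^64 ≡ 123, 104^128 ≡ 59 (mod 137).
Test 104^d mod 137 for each divisor d in increasing order:
104^1 ≡ 104
104^2 ≡ 130
104^4 ≡ 49
104^8 ≡ 72
104^17 = 104^16·104^1 ≡ 41
104^34 = 104^32·104^2 ≡ 37
104^68 = 104^64·104^4 ≡ 136
104^136 = 104^128·104^8 ≡ 1  ← first divisor giving 1
The order is 136.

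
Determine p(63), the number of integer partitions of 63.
1505499

p(n) counts ways to write n as a sum of positive integers (order ignored).
Euler's pentagonal recurrence: p(k) = p(k-1) + p(k-2) - p(k-5) - p(k-7) + p(k-12) + p(k-15) - ... (offsets j(3j∓1)/2, signs ++--, p(0)=1, p(<0)=0).
DP table for k = 0..62: p(0)=1, p(1)=1, p(2)=2, p(3)=3, p(4)=5, p(5)=7, p(6)=11, p(7)=15, p(8)=22, p(9)=30, p(10)=42, p(11)=56, p(12)=77, p(13)=101, p(14)=135, p(15)=176, p(16)=231, p(17)=297, p(18)=385, p(19)=490, p(20)=627, p(21)=792, p(22)=1002, p(23)=1255, p(24)=1575, p(25)=1958, p(26)=2436, p(27)=3010, p(28)=3718, p(29)=4565, p(30)=5604, p(31)=6842, p(32)=8349, p(33)=10143, p(34)=12310, p(35)=14883, p(36)=17977, p(37)=21637, p(38)=26015, p(39)=31185, p(40)=37338, p(41)=44583, p(42)=53174, p(43)=63261, p(44)=75175, p(45)=89134, p(46)=105558, p(47)=124754, p(48)=147273, p(49)=173525, p(50)=204226, p(51)=239943, p(52)=281589, p(53)=329931, p(54)=386155, p(55)=451276, p(56)=526823, p(57)=614154, p(58)=715220, p(59)=831820, p(60)=966467, p(61)=1121505, p(62)=1300156.
Final step: p(63) = p(62) + p(61) - p(58) - p(56) + p(51) + p(48) - p(41) - p(37) + p(28) + p(23) - p(12) - p(6)
= 1300156 + 1121505 - 715220 - 526823 + 239943 + 147273 - 44583 - 21637 + 3718 + 1255 - 77 - 11
= 1505499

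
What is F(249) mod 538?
146

Matrix identity: Q^n = [[F_(n+1), F_n], [F_n, F_(n-1)]] with Q = [[1,1],[1,0]].
n = 249 = 11111001₂. Square-and-multiply, entries mod 538:
Q^1 = [[1,1],[1,0]]
Q^3 = (Q^1)²·Q = [[3,2],[2,1]]
Q^7 = (Q^3)²·Q = [[21,13],[13,8]]
Q^15 = (Q^7)²·Q = [[449,72],[72,377]]
Q^31 = (Q^15)²·Q = [[485,193],[193,292]]
Q^62 = (Q^31)² = [[246,397],[397,387]]
Q^124 = (Q^62)² = [[235,55],[55,180]]
Q^249 = (Q^124)²·Q = [[375,146],[146,229]]
F_249 mod 538 = Q^249[0][1] = 146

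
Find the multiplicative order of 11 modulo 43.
7

43 is prime, so ord(11) divides φ(43) = 42.
Divisors of 42: 1, 2, 3, 6, 7, 14, 21, 42.
Repeated squaring: 11^1 ≡ 11, 11^2 ≡ 35, 11^4 ≡ 21, 11^8 ≡ 11, 11^16 ≡ 35, 11^32 ≡ 21 (mod 43).
Test 11^d mod 43 for each divisor d in increasing order:
11^1 ≡ 11
11^2 ≡ 35
11^3 = 11^2·11^1 ≡ 41
11^6 = 11^4·11^2 ≡ 4
11^7 = 11^4·11^2·11^1 ≡ 1  ← first divisor giving 1
The order is 7.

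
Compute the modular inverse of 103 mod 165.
157

gcd(103, 165) = 1, so the inverse exists.
Extended Euclidean algorithm on (165, 103):
165 = 1 × 103 + 62  ⟹  62 = (1)·165 + (-1)·103
103 = 1 × 62 + 41  ⟹  41 = (-1)·165 + (2)·103
62 = 1 × 41 + 21  ⟹  21 = (2)·165 + (-3)·103
41 = 1 × 21 + 20  ⟹  20 = (-3)·165 + (5)·103
21 = 1 × 20 + 1  ⟹  1 = (5)·165 + (-8)·103
So (-8)·103 ≡ 1 (mod 165), i.e. 103^(-1) ≡ -8 ≡ 157 (mod 165).
Check: 103 × 157 = 16171 ≡ 1 (mod 165)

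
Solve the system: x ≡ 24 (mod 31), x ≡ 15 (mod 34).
117

Using Chinese Remainder Theorem:
M = 31 × 34 = 1054
M1 = 34, M2 = 31
y1 = 34^(-1) mod 31 = 21
y2 = 31^(-1) mod 34 = 11
x = (24×34×21 + 15×31×11) mod 1054 = 117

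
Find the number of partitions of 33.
10143

p(n) counts ways to write n as a sum of positive integers (order ignored).
Euler's pentagonal recurrence: p(k) = p(k-1) + p(k-2) - p(k-5) - p(k-7) + p(k-12) + p(k-15) - ... (offsets j(3j∓1)/2, signs ++--, p(0)=1, p(<0)=0).
DP table for k = 0..32: p(0)=1, p(1)=1, p(2)=2, p(3)=3, p(4)=5, p(5)=7, p(6)=11, p(7)=15, p(8)=22, p(9)=30, p(10)=42, p(11)=56, p(12)=77, p(13)=101, p(14)=135, p(15)=176, p(16)=231, p(17)=297, p(18)=385, p(19)=490, p(20)=627, p(21)=792, p(22)=1002, p(23)=1255, p(24)=1575, p(25)=1958, p(26)=2436, p(27)=3010, p(28)=3718, p(29)=4565, p(30)=5604, p(31)=6842, p(32)=8349.
Final step: p(33) = p(32) + p(31) - p(28) - p(26) + p(21) + p(18) - p(11) - p(7)
= 8349 + 6842 - 3718 - 2436 + 792 + 385 - 56 - 15
= 10143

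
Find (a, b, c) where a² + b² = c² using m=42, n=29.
(923, 2436, 2605)

Euclid's formula: a = m² - n², b = 2mn, c = m² + n²
m = 42, n = 29
a = 42² - 29² = 1764 - 841 = 923
b = 2 × 42 × 29 = 2436
c = 42² + 29² = 1764 + 841 = 2605
Verification: 923² + 2436² = 851929 + 5934096 = 6786025 = 2605² ✓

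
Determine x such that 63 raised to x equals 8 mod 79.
30

Baby-step giant-step with step n = ⌈√79⌉ = 9.
Baby steps 63^j mod 79 (j:value) for j=0..8: 0:1, 1:63, 2:19, 3:12, 4:45, 5:70, 6:65, 7:66, 8:50.
Giant-step multiplier: 63^(-9) ≡ 63^(78-9) = 63^69 ≡ 71 (mod 79).
Giant steps γ_i = 8·71^i mod 79: γ_0=8, γ_1=15, γ_2=38, γ_3=12 (in table at j=3).
x = i·n + j = 3·9 + 3 = 30.
Check: 63^30 ≡ 8 (mod 79).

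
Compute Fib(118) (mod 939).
524

Matrix identity: Q^n = [[F_(n+1), F_n], [F_n, F_(n-1)]] with Q = [[1,1],[1,0]].
n = 118 = 1110110₂. Square-and-multiply, entries mod 939:
Q^1 = [[1,1],[1,0]]
Q^3 = (Q^1)²·Q = [[3,2],[2,1]]
Q^7 = (Q^3)²·Q = [[21,13],[13,8]]
Q^14 = (Q^7)² = [[610,377],[377,233]]
Q^29 = (Q^14)²·Q = [[86,596],[596,429]]
Q^59 = (Q^29)²·Q = [[45,158],[158,826]]
Q^118 = (Q^59)² = [[697,524],[524,173]]
F_118 mod 939 = Q^118[0][1] = 524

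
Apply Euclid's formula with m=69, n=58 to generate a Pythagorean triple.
(1397, 8004, 8125)

Euclid's formula: a = m² - n², b = 2mn, c = m² + n²
m = 69, n = 58
a = 69² - 58² = 4761 - 3364 = 1397
b = 2 × 69 × 58 = 8004
c = 69² + 58² = 4761 + 3364 = 8125
Verification: 1397² + 8004² = 1951609 + 64064016 = 66015625 = 8125² ✓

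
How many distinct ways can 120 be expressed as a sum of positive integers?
1844349560

p(n) counts ways to write n as a sum of positive integers (order ignored).
Euler's pentagonal recurrence: p(k) = p(k-1) + p(k-2) - p(k-5) - p(k-7) + p(k-12) + p(k-15) - ... (offsets j(3j∓1)/2, signs ++--, p(0)=1, p(<0)=0).
DP table for k = 0..119: p(0)=1, p(1)=1, p(2)=2, p(3)=3, p(4)=5, p(5)=7, p(6)=11, p(7)=15, p(8)=22, p(9)=30, p(10)=42, p(11)=56, p(12)=77, p(13)=101, p(14)=135, p(15)=176, p(16)=231, p(17)=297, p(18)=385, p(19)=490, p(20)=627, p(21)=792, p(22)=1002, p(23)=1255, p(24)=1575, p(25)=1958, p(26)=2436, p(27)=3010, p(28)=3718, p(29)=4565, p(30)=5604, p(31)=6842, p(32)=8349, p(33)=10143, p(34)=12310, p(35)=14883, p(36)=17977, p(37)=21637, p(38)=26015, p(39)=31185, p(40)=37338, p(41)=44583, p(42)=53174, p(43)=63261, p(44)=75175, p(45)=89134, p(46)=105558, p(47)=124754, p(48)=147273, p(49)=173525, p(50)=204226, p(51)=239943, p(52)=281589, p(53)=329931, p(54)=386155, p(55)=451276, p(56)=526823, p(57)=614154, p(58)=715220, p(59)=831820, p(60)=966467, p(61)=1121505, p(62)=1300156, p(63)=1505499, p(64)=1741630, p(65)=2012558, p(66)=2323520, p(67)=2679689, p(68)=3087735, p(69)=3554345, p(70)=4087968, p(71)=4697205, p(72)=5392783, p(73)=6185689, p(74)=7089500, p(75)=8118264, p(76)=9289091, p(77)=10619863, p(78)=12132164, p(79)=13848650, p(80)=15796476, p(81)=18004327, p(82)=20506255, p(83)=23338469, p(84)=26543660, p(85)=30167357, p(86)=34262962, p(87)=38887673, p(88)=44108109, p(89)=49995925, p(90)=56634173, p(91)=64112359, p(92)=72533807, p(93)=82010177, p(94)=92669720, p(95)=104651419, p(96)=118114304, p(97)=133230930, p(98)=150198136, p(99)=169229875, p(100)=190569292, p(101)=214481126, p(102)=241265379, p(103)=271248950, p(104)=304801365, p(105)=342325709, p(106)=384276336, p(107)=431149389, p(108)=483502844, p(109)=541946240, p(110)=607163746, p(111)=679903203, p(112)=761002156, p(113)=851376628, p(114)=952050665, p(115)=1064144451, p(116)=1188908248, p(117)=1327710076, p(118)=1482074143, p(119)=1653668665.
Final step: p(120) = p(119) + p(118) - p(115) - p(113) + p(108) + p(105) - p(98) - p(94) + p(85) + p(80) - p(69) - p(63) + p(50) + p(43) - p(28) - p(20) + p(3)
= 1653668665 + 1482074143 - 1064144451 - 851376628 + 483502844 + 342325709 - 150198136 - 92669720 + 30167357 + 15796476 - 3554345 - 1505499 + 204226 + 63261 - 3718 - 627 + 3
= 1844349560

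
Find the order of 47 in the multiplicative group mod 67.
33

67 is prime, so ord(47) divides φ(67) = 66.
Divisors of 66: 1, 2, 3, 6, 11, 22, 33, 66.
Repeated squaring: 47^1 ≡ 47, 47^2 ≡ 65, 47^4 ≡ 4, 47^8 ≡ 16, 47^16 ≡ 55, 47^32 ≡ 10, 47^64 ≡ 33 (mod 67).
Test 47^d mod 67 for each divisor d in increasing order:
47^1 ≡ 47
47^2 ≡ 65
47^3 = 47^2·47^1 ≡ 40
47^6 = 47^4·47^2 ≡ 59
47^11 = 47^8·47^2·47^1 ≡ 37
47^22 = 47^16·47^4·47^2 ≡ 29
47^33 = 47^32·47^1 ≡ 1  ← first divisor giving 1
The order is 33.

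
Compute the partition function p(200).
3972999029388

p(n) counts ways to write n as a sum of positive integers (order ignored).
Euler's pentagonal recurrence: p(k) = p(k-1) + p(k-2) - p(k-5) - p(k-7) + p(k-12) + p(k-15) - ... (offsets j(3j∓1)/2, signs ++--, p(0)=1, p(<0)=0).
DP table for k = 0..199: p(0)=1, p(1)=1, p(2)=2, p(3)=3, p(4)=5, p(5)=7, p(6)=11, p(7)=15, p(8)=22, p(9)=30, p(10)=42, p(11)=56, p(12)=77, p(13)=101, p(14)=135, p(15)=176, p(16)=231, p(17)=297, p(18)=385, p(19)=490, p(20)=627, p(21)=792, p(22)=1002, p(23)=1255, p(24)=1575, p(25)=1958, p(26)=2436, p(27)=3010, p(28)=3718, p(29)=4565, p(30)=5604, p(31)=6842, p(32)=8349, p(33)=10143, p(34)=12310, p(35)=14883, p(36)=17977, p(37)=21637, p(38)=26015, p(39)=31185, p(40)=37338, p(41)=44583, p(42)=53174, p(43)=63261, p(44)=75175, p(45)=89134, p(46)=105558, p(47)=124754, p(48)=147273, p(49)=173525, p(50)=204226, p(51)=239943, p(52)=281589, p(53)=329931, p(54)=386155, p(55)=451276, p(56)=526823, p(57)=614154, p(58)=715220, p(59)=831820, p(60)=966467, p(61)=1121505, p(62)=1300156, p(63)=1505499, p(64)=1741630, p(65)=2012558, p(66)=2323520, p(67)=2679689, p(68)=3087735, p(69)=3554345, p(70)=4087968, p(71)=4697205, p(72)=5392783, p(73)=6185689, p(74)=7089500, p(75)=8118264, p(76)=9289091, p(77)=10619863, p(78)=12132164, p(79)=13848650, p(80)=15796476, p(81)=18004327, p(82)=20506255, p(83)=23338469, p(84)=26543660, p(85)=30167357, p(86)=34262962, p(87)=38887673, p(88)=44108109, p(89)=49995925, p(90)=56634173, p(91)=64112359, p(92)=72533807, p(93)=82010177, p(94)=92669720, p(95)=104651419, p(96)=118114304, p(97)=133230930, p(98)=150198136, p(99)=169229875, p(100)=190569292, p(101)=214481126, p(102)=241265379, p(103)=271248950, p(104)=304801365, p(105)=342325709, p(106)=384276336, p(107)=431149389, p(108)=483502844, p(109)=541946240, p(110)=607163746, p(111)=679903203, p(112)=761002156, p(113)=851376628, p(114)=952050665, p(115)=1064144451, p(116)=1188908248, p(117)=1327710076, p(118)=1482074143, p(119)=1653668665, p(120)=1844349560, p(121)=2056148051, p(122)=2291320912, p(123)=2552338241, p(124)=2841940500, p(125)=3163127352, p(126)=3519222692, p(127)=3913864295, p(128)=4351078600, p(129)=4835271870, p(130)=5371315400, p(131)=5964539504, p(132)=6620830889, p(133)=7346629512, p(134)=8149040695, p(135)=9035836076, p(136)=10015581680, p(137)=11097645016, p(138)=12292341831, p(139)=13610949895, p(140)=15065878135, p(141)=16670689208, p(142)=18440293320, p(143)=20390982757, p(144)=22540654445, p(145)=24908858009, p(146)=27517052599, p(147)=30388671978, p(148)=33549419497, p(149)=37027355200, p(150)=40853235313, p(151)=45060624582, p(152)=49686288421, p(153)=54770336324, p(154)=60356673280, p(155)=66493182097, p(156)=73232243759, p(157)=80630964769, p(158)=88751778802, p(159)=97662728555, p(160)=107438159466, p(161)=118159068427, p(162)=129913904637, p(163)=142798995930, p(164)=156919475295, p(165)=172389800255, p(166)=189334822579, p(167)=207890420102, p(168)=228204732751, p(169)=250438925115, p(170)=274768617130, p(171)=301384802048, p(172)=330495499613, p(173)=362326859895, p(174)=397125074750, p(175)=435157697830, p(176)=476715857290, p(177)=522115831195, p(178)=571701605655, p(179)=625846753120, p(180)=684957390936, p(181)=749474411781, p(182)=819876908323, p(183)=896684817527, p(184)=980462880430, p(185)=1071823774337, p(186)=1171432692373, p(187)=1280011042268, p(188)=1398341745571, p(189)=1527273599625, p(190)=1667727404093, p(191)=1820701100652, p(192)=1987276856363, p(193)=2168627105469, p(194)=2366022741845, p(195)=2580840212973, p(196)=2814570987591, p(197)=3068829878530, p(198)=3345365983698, p(199)=3646072432125.
Final step: p(200) = p(199) + p(198) - p(195) - p(193) + p(188) + p(185) - p(178) - p(174) + p(165) + p(160) - p(149) - p(143) + p(130) + p(123) - p(108) - p(100) + p(83) + p(74) - p(55) - p(45) + p(24) + p(13)
= 3646072432125 + 3345365983698 - 2580840212973 - 2168627105469 + 1398341745571 + 1071823774337 - 571701605655 - 397125074750 + 172389800255 + 107438159466 - 37027355200 - 20390982757 + 5371315400 + 2552338241 - 483502844 - 190569292 + 23338469 + 7089500 - 451276 - 89134 + 1575 + 101
= 3972999029388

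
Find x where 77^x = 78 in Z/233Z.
165

Baby-step giant-step with step n = ⌈√233⌉ = 16.
Baby steps 77^j mod 233 (j:value) for j=0..15: 0:1, 1:77, 2:104, 3:86, 4:98, 5:90, 6:173, 7:40, 8:51, 9:199, 10:178, 11:192, 12:105, 13:163, 14:202, 15:176.
Giant-step multiplier: 77^(-16) ≡ 77^(232-16) = 77^216 ≡ 92 (mod 233).
Giant steps γ_i = 78·92^i mod 233: γ_0=78, γ_1=186, γ_2=103, γ_3=156, γ_4=139, γ_5=206, γ_6=79, γ_7=45, γ_8=179, γ_9=158, γ_10=90 (in table at j=5).
x = i·n + j = 10·16 + 5 = 165.
Check: 77^165 ≡ 78 (mod 233).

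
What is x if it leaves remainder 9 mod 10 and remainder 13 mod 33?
79

Using Chinese Remainder Theorem:
M = 10 × 33 = 330
M1 = 33, M2 = 10
y1 = 33^(-1) mod 10 = 7
y2 = 10^(-1) mod 33 = 10
x = (9×33×7 + 13×10×10) mod 330 = 79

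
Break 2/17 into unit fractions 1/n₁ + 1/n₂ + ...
1/9 + 1/153

Greedy algorithm:
2/17: ceiling(17/2) = 9, use 1/9
1/153: ceiling(153/1) = 153, use 1/153
Result: 2/17 = 1/9 + 1/153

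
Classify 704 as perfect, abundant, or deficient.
abundant

Proper divisors of 704: sum = 1 + 2 + 4 + 8 + 11 + 16 + 22 + 32 + 44 + 64 + 88 + 176 + 352 = 820
Since 820 > 704, 704 is abundant.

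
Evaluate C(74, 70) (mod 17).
15

Using Lucas' theorem:
Write n=74 and k=70 in base 17:
n in base 17: [4, 6]
k in base 17: [4, 2]
C(74,70) mod 17 = ∏ C(n_i, k_i) mod 17
Digit binomials (mod 17): C(4,4) = 1; C(6,2) = 15
Product: 1 × 15 = 15 ≡ 15 (mod 17)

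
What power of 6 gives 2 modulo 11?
9

Baby-step giant-step with step n = ⌈√11⌉ = 4.
Baby steps 6^j mod 11 (j:value) for j=0..3: 0:1, 1:6, 2:3, 3:7.
Giant-step multiplier: 6^(-4) ≡ 6^(10-4) = 6^6 ≡ 5 (mod 11).
Giant steps γ_i = 2·5^i mod 11: γ_0=2, γ_1=10, γ_2=6 (in table at j=1).
x = i·n + j = 2·4 + 1 = 9.
Check: 6^9 ≡ 2 (mod 11).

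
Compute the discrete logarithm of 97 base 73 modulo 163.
88

Baby-step giant-step with step n = ⌈√163⌉ = 13.
Baby steps 73^j mod 163 (j:value) for j=0..12: 0:1, 1:73, 2:113, 3:99, 4:55, 5:103, 6:21, 7:66, 8:91, 9:123, 10:14, 11:44, 12:115.
Giant-step multiplier: 73^(-13) ≡ 73^(162-13) = 73^149 ≡ 2 (mod 163).
Giant steps γ_i = 97·2^i mod 163: γ_0=97, γ_1=31, γ_2=62, γ_3=124, γ_4=85, γ_5=7, γ_6=14 (in table at j=10).
x = i·n + j = 6·13 + 10 = 88.
Check: 73^88 ≡ 97 (mod 163).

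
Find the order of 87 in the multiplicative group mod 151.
10

151 is prime, so ord(87) divides φ(151) = 150.
Divisors of 150: 1, 2, 3, 5, 6, 10, 15, 25, 30, 50, 75, 150.
Repeated squaring: 87^1 ≡ 87, 87^2 ≡ 19, 87^4 ≡ 59, 87^8 ≡ 8, 87^16 ≡ 64, 87^32 ≡ 19, 87^64 ≡ 59, 87^128 ≡ 8 (mod 151).
Test 87^d mod 151 for each divisor d in increasing order:
87^1 ≡ 87
87^2 ≡ 19
87^3 = 87^2·87^1 ≡ 143
87^5 = 87^4·87^1 ≡ 150
87^6 = 87^4·87^2 ≡ 64
87^10 = 87^8·87^2 ≡ 1  ← first divisor giving 1
The order is 10.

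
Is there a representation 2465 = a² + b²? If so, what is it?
8² + 49² (a=8, b=49)

Factorization: 2465 = 5 × 17 × 29
By Fermat: n is sum of two squares iff every prime p ≡ 3 (mod 4) appears to even power.
All primes ≡ 3 (mod 4) appear to even power.
Search a = 0, 1, 2, … for 2465 - a² a perfect square: first hit at a = 8: 2465 - 64 = 2401 = 49².
2465 = 8² + 49² = 64 + 2401 ✓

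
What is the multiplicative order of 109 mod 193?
6

193 is prime, so ord(109) divides φ(193) = 192.
Divisors of 192: 1, 2, 3, 4, 6, 8, 12, 16, 24, 32, 48, 64, 96, 192.
Repeated squaring: 109^1 ≡ 109, 109^2 ≡ 108, 109^4 ≡ 84, 109^8 ≡ 108, 109^16 ≡ 84, 109^32 ≡ 108, 109^64 ≡ 84, 109^128 ≡ 108 (mod 193).
Test 109^d mod 193 for each divisor d in increasing order:
109^1 ≡ 109
109^2 ≡ 108
109^3 = 109^2·109^1 ≡ 192
109^4 ≡ 84
109^6 = 109^4·109^2 ≡ 1  ← first divisor giving 1
The order is 6.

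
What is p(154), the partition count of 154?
60356673280

p(n) counts ways to write n as a sum of positive integers (order ignored).
Euler's pentagonal recurrence: p(k) = p(k-1) + p(k-2) - p(k-5) - p(k-7) + p(k-12) + p(k-15) - ... (offsets j(3j∓1)/2, signs ++--, p(0)=1, p(<0)=0).
DP table for k = 0..153: p(0)=1, p(1)=1, p(2)=2, p(3)=3, p(4)=5, p(5)=7, p(6)=11, p(7)=15, p(8)=22, p(9)=30, p(10)=42, p(11)=56, p(12)=77, p(13)=101, p(14)=135, p(15)=176, p(16)=231, p(17)=297, p(18)=385, p(19)=490, p(20)=627, p(21)=792, p(22)=1002, p(23)=1255, p(24)=1575, p(25)=1958, p(26)=2436, p(27)=3010, p(28)=3718, p(29)=4565, p(30)=5604, p(31)=6842, p(32)=8349, p(33)=10143, p(34)=12310, p(35)=14883, p(36)=17977, p(37)=21637, p(38)=26015, p(39)=31185, p(40)=37338, p(41)=44583, p(42)=53174, p(43)=63261, p(44)=75175, p(45)=89134, p(46)=105558, p(47)=124754, p(48)=147273, p(49)=173525, p(50)=204226, p(51)=239943, p(52)=281589, p(53)=329931, p(54)=386155, p(55)=451276, p(56)=526823, p(57)=614154, p(58)=715220, p(59)=831820, p(60)=966467, p(61)=1121505, p(62)=1300156, p(63)=1505499, p(64)=1741630, p(65)=2012558, p(66)=2323520, p(67)=2679689, p(68)=3087735, p(69)=3554345, p(70)=4087968, p(71)=4697205, p(72)=5392783, p(73)=6185689, p(74)=7089500, p(75)=8118264, p(76)=9289091, p(77)=10619863, p(78)=12132164, p(79)=13848650, p(80)=15796476, p(81)=18004327, p(82)=20506255, p(83)=23338469, p(84)=26543660, p(85)=30167357, p(86)=34262962, p(87)=38887673, p(88)=44108109, p(89)=49995925, p(90)=56634173, p(91)=64112359, p(92)=72533807, p(93)=82010177, p(94)=92669720, p(95)=104651419, p(96)=118114304, p(97)=133230930, p(98)=150198136, p(99)=169229875, p(100)=190569292, p(101)=214481126, p(102)=241265379, p(103)=271248950, p(104)=304801365, p(105)=342325709, p(106)=384276336, p(107)=431149389, p(108)=483502844, p(109)=541946240, p(110)=607163746, p(111)=679903203, p(112)=761002156, p(113)=851376628, p(114)=952050665, p(115)=1064144451, p(116)=1188908248, p(117)=1327710076, p(118)=1482074143, p(119)=1653668665, p(120)=1844349560, p(121)=2056148051, p(122)=2291320912, p(123)=2552338241, p(124)=2841940500, p(125)=3163127352, p(126)=3519222692, p(127)=3913864295, p(128)=4351078600, p(129)=4835271870, p(130)=5371315400, p(131)=5964539504, p(132)=6620830889, p(133)=7346629512, p(134)=8149040695, p(135)=9035836076, p(136)=10015581680, p(137)=11097645016, p(138)=12292341831, p(139)=13610949895, p(140)=15065878135, p(141)=16670689208, p(142)=18440293320, p(143)=20390982757, p(144)=22540654445, p(145)=24908858009, p(146)=27517052599, p(147)=30388671978, p(148)=33549419497, p(149)=37027355200, p(150)=40853235313, p(151)=45060624582, p(152)=49686288421, p(153)=54770336324.
Final step: p(154) = p(153) + p(152) - p(149) - p(147) + p(142) + p(139) - p(132) - p(128) + p(119) + p(114) - p(103) - p(97) + p(84) + p(77) - p(62) - p(54) + p(37) + p(28) - p(9)
= 54770336324 + 49686288421 - 37027355200 - 30388671978 + 18440293320 + 13610949895 - 6620830889 - 4351078600 + 1653668665 + 952050665 - 271248950 - 133230930 + 26543660 + 10619863 - 1300156 - 386155 + 21637 + 3718 - 30
= 60356673280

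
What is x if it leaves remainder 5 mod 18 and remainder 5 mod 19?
5

Using Chinese Remainder Theorem:
M = 18 × 19 = 342
M1 = 19, M2 = 18
y1 = 19^(-1) mod 18 = 1
y2 = 18^(-1) mod 19 = 18
x = (5×19×1 + 5×18×18) mod 342 = 5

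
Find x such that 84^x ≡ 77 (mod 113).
50

Baby-step giant-step with step n = ⌈√113⌉ = 11.
Baby steps 84^j mod 113 (j:value) for j=0..10: 0:1, 1:84, 2:50, 3:19, 4:14, 5:46, 6:22, 7:40, 8:83, 9:79, 10:82.
Giant-step multiplier: 84^(-11) ≡ 84^(112-11) = 84^101 ≡ 45 (mod 113).
Giant steps γ_i = 77·45^i mod 113: γ_0=77, γ_1=75, γ_2=98, γ_3=3, γ_4=22 (in table at j=6).
x = i·n + j = 4·11 + 6 = 50.
Check: 84^50 ≡ 77 (mod 113).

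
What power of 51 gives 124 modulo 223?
124

Baby-step giant-step with step n = ⌈√223⌉ = 15.
Baby steps 51^j mod 223 (j:value) for j=0..14: 0:1, 1:51, 2:148, 3:189, 4:50, 5:97, 6:41, 7:84, 8:47, 9:167, 10:43, 11:186, 12:120, 13:99, 14:143.
Giant-step multiplier: 51^(-15) ≡ 51^(222-15) = 51^207 ≡ 125 (mod 223).
Giant steps γ_i = 124·125^i mod 223: γ_0=124, γ_1=113, γ_2=76, γ_3=134, γ_4=25, γ_5=3, γ_6=152, γ_7=45, γ_8=50 (in table at j=4).
x = i·n + j = 8·15 + 4 = 124.
Check: 51^124 ≡ 124 (mod 223).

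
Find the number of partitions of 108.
483502844

p(n) counts ways to write n as a sum of positive integers (order ignored).
Euler's pentagonal recurrence: p(k) = p(k-1) + p(k-2) - p(k-5) - p(k-7) + p(k-12) + p(k-15) - ... (offsets j(3j∓1)/2, signs ++--, p(0)=1, p(<0)=0).
DP table for k = 0..107: p(0)=1, p(1)=1, p(2)=2, p(3)=3, p(4)=5, p(5)=7, p(6)=11, p(7)=15, p(8)=22, p(9)=30, p(10)=42, p(11)=56, p(12)=77, p(13)=101, p(14)=135, p(15)=176, p(16)=231, p(17)=297, p(18)=385, p(19)=490, p(20)=627, p(21)=792, p(22)=1002, p(23)=1255, p(24)=1575, p(25)=1958, p(26)=2436, p(27)=3010, p(28)=3718, p(29)=4565, p(30)=5604, p(31)=6842, p(32)=8349, p(33)=10143, p(34)=12310, p(35)=14883, p(36)=17977, p(37)=21637, p(38)=26015, p(39)=31185, p(40)=37338, p(41)=44583, p(42)=53174, p(43)=63261, p(44)=75175, p(45)=89134, p(46)=105558, p(47)=124754, p(48)=147273, p(49)=173525, p(50)=204226, p(51)=239943, p(52)=281589, p(53)=329931, p(54)=386155, p(55)=451276, p(56)=526823, p(57)=614154, p(58)=715220, p(59)=831820, p(60)=966467, p(61)=1121505, p(62)=1300156, p(63)=1505499, p(64)=1741630, p(65)=2012558, p(66)=2323520, p(67)=2679689, p(68)=3087735, p(69)=3554345, p(70)=4087968, p(71)=4697205, p(72)=5392783, p(73)=6185689, p(74)=7089500, p(75)=8118264, p(76)=9289091, p(77)=10619863, p(78)=12132164, p(79)=13848650, p(80)=15796476, p(81)=18004327, p(82)=20506255, p(83)=23338469, p(84)=26543660, p(85)=30167357, p(86)=34262962, p(87)=38887673, p(88)=44108109, p(89)=49995925, p(90)=56634173, p(91)=64112359, p(92)=72533807, p(93)=82010177, p(94)=92669720, p(95)=104651419, p(96)=118114304, p(97)=133230930, p(98)=150198136, p(99)=169229875, p(100)=190569292, p(101)=214481126, p(102)=241265379, p(103)=271248950, p(104)=304801365, p(105)=342325709, p(106)=384276336, p(107)=431149389.
Final step: p(108) = p(107) + p(106) - p(103) - p(101) + p(96) + p(93) - p(86) - p(82) + p(73) + p(68) - p(57) - p(51) + p(38) + p(31) - p(16) - p(8)
= 431149389 + 384276336 - 271248950 - 214481126 + 118114304 + 82010177 - 34262962 - 20506255 + 6185689 + 3087735 - 614154 - 239943 + 26015 + 6842 - 231 - 22
= 483502844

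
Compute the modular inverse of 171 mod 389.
91

gcd(171, 389) = 1, so the inverse exists.
Extended Euclidean algorithm on (389, 171):
389 = 2 × 171 + 47  ⟹  47 = (1)·389 + (-2)·171
171 = 3 × 47 + 30  ⟹  30 = (-3)·389 + (7)·171
47 = 1 × 30 + 17  ⟹  17 = (4)·389 + (-9)·171
30 = 1 × 17 + 13  ⟹  13 = (-7)·389 + (16)·171
17 = 1 × 13 + 4  ⟹  4 = (11)·389 + (-25)·171
13 = 3 × 4 + 1  ⟹  1 = (-40)·389 + (91)·171
So (91)·171 ≡ 1 (mod 389), i.e. 171^(-1) ≡ 91 (mod 389).
Check: 171 × 91 = 15561 ≡ 1 (mod 389)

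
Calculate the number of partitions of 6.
11

p(n) counts ways to write n as a sum of positive integers (order ignored).
Examples: 6; 5 + 1; 4 + 2; 4 + 1 + 1; 3 + 3; ... (11 total)
p(6) = 11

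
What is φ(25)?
20

25 = 5^2
φ(n) = n × ∏(1 - 1/p) for each prime p dividing n
φ(25) = 25 × (1 - 1/5) = 20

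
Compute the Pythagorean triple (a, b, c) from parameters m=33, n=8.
(1025, 528, 1153)

Euclid's formula: a = m² - n², b = 2mn, c = m² + n²
m = 33, n = 8
a = 33² - 8² = 1089 - 64 = 1025
b = 2 × 33 × 8 = 528
c = 33² + 8² = 1089 + 64 = 1153
Verification: 1025² + 528² = 1050625 + 278784 = 1329409 = 1153² ✓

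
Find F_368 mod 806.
393

Matrix identity: Q^n = [[F_(n+1), F_n], [F_n, F_(n-1)]] with Q = [[1,1],[1,0]].
n = 368 = 101110000₂. Square-and-multiply, entries mod 806:
Q^1 = [[1,1],[1,0]]
Q^2 = (Q^1)² = [[2,1],[1,1]]
Q^5 = (Q^2)²·Q = [[8,5],[5,3]]
Q^11 = (Q^5)²·Q = [[144,89],[89,55]]
Q^23 = (Q^11)²·Q = [[426,447],[447,785]]
Q^46 = (Q^23)² = [[47,491],[491,362]]
Q^92 = (Q^46)² = [[684,125],[125,559]]
Q^184 = (Q^92)² = [[687,623],[623,64]]
Q^368 = (Q^184)² = [[96,393],[393,509]]
F_368 mod 806 = Q^368[0][1] = 393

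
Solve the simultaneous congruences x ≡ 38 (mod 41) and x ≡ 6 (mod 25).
981

Using Chinese Remainder Theorem:
M = 41 × 25 = 1025
M1 = 25, M2 = 41
y1 = 25^(-1) mod 41 = 23
y2 = 41^(-1) mod 25 = 11
x = (38×25×23 + 6×41×11) mod 1025 = 981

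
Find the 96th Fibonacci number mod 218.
74

Matrix identity: Q^n = [[F_(n+1), F_n], [F_n, F_(n-1)]] with Q = [[1,1],[1,0]].
n = 96 = 1100000₂. Square-and-multiply, entries mod 218:
Q^1 = [[1,1],[1,0]]
Q^3 = (Q^1)²·Q = [[3,2],[2,1]]
Q^6 = (Q^3)² = [[13,8],[8,5]]
Q^12 = (Q^6)² = [[15,144],[144,89]]
Q^24 = (Q^12)² = [[33,152],[152,99]]
Q^48 = (Q^24)² = [[213,8],[8,205]]
Q^96 = (Q^48)² = [[89,74],[74,15]]
F_96 mod 218 = Q^96[0][1] = 74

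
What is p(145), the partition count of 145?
24908858009

p(n) counts ways to write n as a sum of positive integers (order ignored).
Euler's pentagonal recurrence: p(k) = p(k-1) + p(k-2) - p(k-5) - p(k-7) + p(k-12) + p(k-15) - ... (offsets j(3j∓1)/2, signs ++--, p(0)=1, p(<0)=0).
DP table for k = 0..144: p(0)=1, p(1)=1, p(2)=2, p(3)=3, p(4)=5, p(5)=7, p(6)=11, p(7)=15, p(8)=22, p(9)=30, p(10)=42, p(11)=56, p(12)=77, p(13)=101, p(14)=135, p(15)=176, p(16)=231, p(17)=297, p(18)=385, p(19)=490, p(20)=627, p(21)=792, p(22)=1002, p(23)=1255, p(24)=1575, p(25)=1958, p(26)=2436, p(27)=3010, p(28)=3718, p(29)=4565, p(30)=5604, p(31)=6842, p(32)=8349, p(33)=10143, p(34)=12310, p(35)=14883, p(36)=17977, p(37)=21637, p(38)=26015, p(39)=31185, p(40)=37338, p(41)=44583, p(42)=53174, p(43)=63261, p(44)=75175, p(45)=89134, p(46)=105558, p(47)=124754, p(48)=147273, p(49)=173525, p(50)=204226, p(51)=239943, p(52)=281589, p(53)=329931, p(54)=386155, p(55)=451276, p(56)=526823, p(57)=614154, p(58)=715220, p(59)=831820, p(60)=966467, p(61)=1121505, p(62)=1300156, p(63)=1505499, p(64)=1741630, p(65)=2012558, p(66)=2323520, p(67)=2679689, p(68)=3087735, p(69)=3554345, p(70)=4087968, p(71)=4697205, p(72)=5392783, p(73)=6185689, p(74)=7089500, p(75)=8118264, p(76)=9289091, p(77)=10619863, p(78)=12132164, p(79)=13848650, p(80)=15796476, p(81)=18004327, p(82)=20506255, p(83)=23338469, p(84)=26543660, p(85)=30167357, p(86)=34262962, p(87)=38887673, p(88)=44108109, p(89)=49995925, p(90)=56634173, p(91)=64112359, p(92)=72533807, p(93)=82010177, p(94)=92669720, p(95)=104651419, p(96)=118114304, p(97)=133230930, p(98)=150198136, p(99)=169229875, p(100)=190569292, p(101)=214481126, p(102)=241265379, p(103)=271248950, p(104)=304801365, p(105)=342325709, p(106)=384276336, p(107)=431149389, p(108)=483502844, p(109)=541946240, p(110)=607163746, p(111)=679903203, p(112)=761002156, p(113)=851376628, p(114)=952050665, p(115)=1064144451, p(116)=1188908248, p(117)=1327710076, p(118)=1482074143, p(119)=1653668665, p(120)=1844349560, p(121)=2056148051, p(122)=2291320912, p(123)=2552338241, p(124)=2841940500, p(125)=3163127352, p(126)=3519222692, p(127)=3913864295, p(128)=4351078600, p(129)=4835271870, p(130)=5371315400, p(131)=5964539504, p(132)=6620830889, p(133)=7346629512, p(134)=8149040695, p(135)=9035836076, p(136)=10015581680, p(137)=11097645016, p(138)=12292341831, p(139)=13610949895, p(140)=15065878135, p(141)=16670689208, p(142)=18440293320, p(143)=20390982757, p(144)=22540654445.
Final step: p(145) = p(144) + p(143) - p(140) - p(138) + p(133) + p(130) - p(123) - p(119) + p(110) + p(105) - p(94) - p(88) + p(75) + p(68) - p(53) - p(45) + p(28) + p(19) - p(0)
= 22540654445 + 20390982757 - 15065878135 - 12292341831 + 7346629512 + 5371315400 - 2552338241 - 1653668665 + 607163746 + 342325709 - 92669720 - 44108109 + 8118264 + 3087735 - 329931 - 89134 + 3718 + 490 - 1
= 24908858009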